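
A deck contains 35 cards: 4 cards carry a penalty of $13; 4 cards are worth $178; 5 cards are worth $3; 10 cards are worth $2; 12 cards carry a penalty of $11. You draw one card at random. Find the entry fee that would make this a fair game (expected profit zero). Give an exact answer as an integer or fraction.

E[payout] = (4/35)·(-13) + (4/35)·178 + (5/35)·3 + (10/35)·2 + (12/35)·(-11) = 563/35
Fair fee = E[payout] = 563/35

563/35 dollars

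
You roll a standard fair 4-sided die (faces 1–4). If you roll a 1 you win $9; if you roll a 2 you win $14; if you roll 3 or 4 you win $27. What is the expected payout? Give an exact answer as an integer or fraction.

E[payout] = (1/4)·9 + (1/4)·14 + (1/2)·27 = 77/4

77/4 dollars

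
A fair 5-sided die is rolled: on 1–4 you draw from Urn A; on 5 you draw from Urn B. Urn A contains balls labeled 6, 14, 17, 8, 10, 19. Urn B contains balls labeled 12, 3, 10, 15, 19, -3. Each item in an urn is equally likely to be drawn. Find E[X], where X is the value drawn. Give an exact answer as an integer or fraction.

176/15

E[X | Urn A] = (6 + 14 + 17 + 8 + 10 + 19)/6 = 37/3
E[X | Urn B] = (12 + 3 + 10 + 15 + 19 − 3)/6 = 28/3
E[X] = (4/5)·37/3 + (1/5)·28/3 = 176/15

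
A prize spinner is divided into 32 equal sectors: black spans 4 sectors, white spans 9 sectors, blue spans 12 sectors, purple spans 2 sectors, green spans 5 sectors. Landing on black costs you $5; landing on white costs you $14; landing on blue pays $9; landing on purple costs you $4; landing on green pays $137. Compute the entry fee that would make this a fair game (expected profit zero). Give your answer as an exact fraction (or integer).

E[payout] = (4/32)·(-5) + (9/32)·(-14) + (12/32)·9 + (2/32)·(-4) + (5/32)·137 = 639/32
Fair fee = E[payout] = 639/32

639/32 dollars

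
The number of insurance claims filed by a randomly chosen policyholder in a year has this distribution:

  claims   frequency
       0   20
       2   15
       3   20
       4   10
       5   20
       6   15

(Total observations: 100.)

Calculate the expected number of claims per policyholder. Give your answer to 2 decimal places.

3.20

Total = 100, so P(claims=0) = 20/100, etc.
E[X] = (1/5)·0 + (3/20)·2 + (1/5)·3 + (1/10)·4 + (1/5)·5 + (3/20)·6
     = 16/5 ≈ 3.20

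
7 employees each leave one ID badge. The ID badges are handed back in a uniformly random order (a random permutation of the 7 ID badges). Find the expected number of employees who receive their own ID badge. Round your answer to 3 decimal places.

Let Xᵢ = 1 if person i gets their own ID badge. For each i, P(Xᵢ=1) = 1/7.
By linearity of expectation, E[X₁+…+X_7] = 7·(1/7) = 1.
≈ 1.000

1.000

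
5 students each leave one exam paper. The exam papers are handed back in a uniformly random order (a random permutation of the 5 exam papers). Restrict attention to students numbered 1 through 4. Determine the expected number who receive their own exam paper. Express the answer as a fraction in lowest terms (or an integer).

Let Xᵢ = 1 if person i gets their own exam paper. For each i, P(Xᵢ=1) = 1/5.
By linearity of expectation, E[X₁+…+X_4] = 4·(1/5) = 4/5.

4/5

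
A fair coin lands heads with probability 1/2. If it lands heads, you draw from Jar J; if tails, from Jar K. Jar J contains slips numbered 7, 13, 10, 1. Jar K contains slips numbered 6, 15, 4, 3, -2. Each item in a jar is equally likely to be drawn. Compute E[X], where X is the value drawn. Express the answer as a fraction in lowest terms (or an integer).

259/40

E[X | Jar J] = (7 + 13 + 10 + 1)/4 = 31/4
E[X | Jar K] = (6 + 15 + 4 + 3 − 2)/5 = 26/5
E[X] = (1/2)·31/4 + (1/2)·26/5 = 259/40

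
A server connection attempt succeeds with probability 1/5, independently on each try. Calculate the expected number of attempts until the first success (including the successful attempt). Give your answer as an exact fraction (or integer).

5

For a geometric distribution, E[trials] = 1/p = 1/(1/5) = 5.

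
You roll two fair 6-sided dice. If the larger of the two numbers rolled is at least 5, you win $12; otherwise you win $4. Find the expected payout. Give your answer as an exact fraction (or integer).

E[payout] = (4/9)·4 + (5/9)·12 = 76/9

76/9 dollars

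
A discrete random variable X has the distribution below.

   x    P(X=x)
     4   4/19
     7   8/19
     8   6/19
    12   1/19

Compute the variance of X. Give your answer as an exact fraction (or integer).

1272/361

E[X] = (4/19)·4 + (8/19)·7 + (6/19)·8 + (1/19)·12 = 132/19
E[X²] = (4/19)·16 + (8/19)·49 + (6/19)·64 + (1/19)·144 = 984/19
Var(X) = 984/19 − (132/19)² = 1272/361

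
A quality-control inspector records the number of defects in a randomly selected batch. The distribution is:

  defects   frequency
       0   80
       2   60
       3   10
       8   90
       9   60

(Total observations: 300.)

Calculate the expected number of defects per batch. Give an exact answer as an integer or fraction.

47/10

Total = 300, so P(defects=0) = 80/300, etc.
E[X] = (4/15)·0 + (1/5)·2 + (1/30)·3 + (3/10)·8 + (1/5)·9
     = 47/10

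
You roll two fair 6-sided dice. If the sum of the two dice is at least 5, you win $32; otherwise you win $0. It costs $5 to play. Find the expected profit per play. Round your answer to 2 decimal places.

E[payout] = (1/6)·0 + (5/6)·32 = 80/3
Expected profit = 80/3 − 5 = 65/3 ≈ $21.67

$21.67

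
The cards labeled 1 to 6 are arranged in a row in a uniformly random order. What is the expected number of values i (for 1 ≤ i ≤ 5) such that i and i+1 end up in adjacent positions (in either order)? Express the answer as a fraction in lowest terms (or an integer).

For each i ∈ {1,…,5}, let Xᵢ = 1 if i and i+1 are adjacent. P(Xᵢ=1) = 2·(6−1)!/6! = 2/6.
By linearity, E[ΣXᵢ] = (5)·(2/6) = 5/3.

5/3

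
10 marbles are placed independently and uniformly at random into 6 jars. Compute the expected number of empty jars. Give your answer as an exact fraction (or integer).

9765625/10077696

Let Xⱼ=1 if jar j is empty. P(Xⱼ=1) = ((6-1)/6)^10 = 9765625/60466176.
By linearity, E[#empty] = 6·9765625/60466176 = 9765625/10077696.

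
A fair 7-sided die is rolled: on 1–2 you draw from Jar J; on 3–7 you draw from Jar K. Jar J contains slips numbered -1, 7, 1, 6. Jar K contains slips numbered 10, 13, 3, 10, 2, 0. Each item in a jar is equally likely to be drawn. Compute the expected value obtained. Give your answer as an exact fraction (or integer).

229/42

E[X | Jar J] = (-1 + 7 + 1 + 6)/4 = 13/4
E[X | Jar K] = (10 + 13 + 3 + 10 + 2 + 0)/6 = 19/3
E[X] = (2/7)·13/4 + (5/7)·19/3 = 229/42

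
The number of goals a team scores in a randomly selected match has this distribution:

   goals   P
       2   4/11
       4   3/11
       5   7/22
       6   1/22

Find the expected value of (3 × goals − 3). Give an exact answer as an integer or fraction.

E[3x-3] = (4/11)·3 + (3/11)·9 + (7/22)·12 + (1/22)·15
     = 177/22

177/22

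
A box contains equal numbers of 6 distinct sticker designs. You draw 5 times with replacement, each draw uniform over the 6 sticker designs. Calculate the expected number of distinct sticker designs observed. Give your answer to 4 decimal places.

Let Xⱼ=1 if type j appears at least once. P(Xⱼ=1) = 1 − ((6−1)/6)^5 = 4651/7776.
E[#distinct] = 6·4651/7776 = 4651/1296.
≈ 3.5887

3.5887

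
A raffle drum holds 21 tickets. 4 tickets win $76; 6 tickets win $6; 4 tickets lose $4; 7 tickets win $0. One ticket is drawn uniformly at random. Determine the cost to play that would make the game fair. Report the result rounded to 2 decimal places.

E[payout] = (4/21)·76 + (6/21)·6 + (4/21)·(-4) + (7/21)·0 = 108/7
Fair fee = E[payout] = 108/7 ≈ $15.43

$15.43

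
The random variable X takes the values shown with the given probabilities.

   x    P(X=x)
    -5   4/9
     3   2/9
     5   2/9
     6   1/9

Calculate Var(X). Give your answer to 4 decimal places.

22.6173

E[X] = (4/9)·(-5) + (2/9)·3 + (2/9)·5 + (1/9)·6 = 2/9
E[X²] = (4/9)·25 + (2/9)·9 + (2/9)·25 + (1/9)·36 = 68/3
Var(X) = 68/3 − (2/9)² = 1832/81 ≈ 22.6173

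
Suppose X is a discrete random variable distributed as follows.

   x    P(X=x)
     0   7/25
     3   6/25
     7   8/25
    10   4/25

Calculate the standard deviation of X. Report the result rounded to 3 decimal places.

E[X] = 114/25, E[X²] = 846/25
Var(X) = E[X²] − (E[X])² = 846/25 − 12996/625 = 8154/625
SD(X) = √(8154/625) ≈ 3.612

3.612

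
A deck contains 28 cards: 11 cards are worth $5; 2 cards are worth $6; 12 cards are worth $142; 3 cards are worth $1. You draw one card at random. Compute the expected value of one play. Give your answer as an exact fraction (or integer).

E[payout] = (11/28)·5 + (2/28)·6 + (12/28)·142 + (3/28)·1 = 887/14

887/14 dollars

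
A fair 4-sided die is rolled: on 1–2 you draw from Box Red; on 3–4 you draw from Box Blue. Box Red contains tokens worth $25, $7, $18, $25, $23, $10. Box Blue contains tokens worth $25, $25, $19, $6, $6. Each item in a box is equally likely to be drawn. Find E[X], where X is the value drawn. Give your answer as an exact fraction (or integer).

171/10 dollars

E[X | Box Red] = (25 + 7 + 18 + 25 + 23 + 10)/6 = 18
E[X | Box Blue] = (25 + 25 + 19 + 6 + 6)/5 = 81/5
E[X] = (1/2)·18 + (1/2)·81/5 = 171/10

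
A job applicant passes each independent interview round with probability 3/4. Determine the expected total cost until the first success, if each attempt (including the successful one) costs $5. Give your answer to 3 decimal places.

$6.667

E[#attempts] = 1/p = 4/3; E[cost] = 5·4/3 = 20/3.
≈ 6.667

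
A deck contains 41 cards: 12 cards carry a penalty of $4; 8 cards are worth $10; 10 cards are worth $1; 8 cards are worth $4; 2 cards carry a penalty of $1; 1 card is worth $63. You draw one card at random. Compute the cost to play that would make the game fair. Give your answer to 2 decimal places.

$3.29

E[payout] = (12/41)·(-4) + (8/41)·10 + (10/41)·1 + (8/41)·4 + (2/41)·(-1) + (1/41)·63 = 135/41
Fair fee = E[payout] = 135/41 ≈ $3.29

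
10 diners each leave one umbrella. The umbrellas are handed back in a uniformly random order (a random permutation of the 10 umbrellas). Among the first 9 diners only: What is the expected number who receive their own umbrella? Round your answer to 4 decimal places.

Let Xᵢ = 1 if person i gets their own umbrella. For each i, P(Xᵢ=1) = 1/10.
By linearity of expectation, E[X₁+…+X_9] = 9·(1/10) = 9/10.
≈ 0.9000

0.9000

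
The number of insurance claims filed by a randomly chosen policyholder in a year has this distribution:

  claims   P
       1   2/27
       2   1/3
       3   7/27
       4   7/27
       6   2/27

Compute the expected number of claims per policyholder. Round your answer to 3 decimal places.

3.000

E[X] = (2/27)·1 + (1/3)·2 + (7/27)·3 + (7/27)·4 + (2/27)·6
     = 3 ≈ 3.000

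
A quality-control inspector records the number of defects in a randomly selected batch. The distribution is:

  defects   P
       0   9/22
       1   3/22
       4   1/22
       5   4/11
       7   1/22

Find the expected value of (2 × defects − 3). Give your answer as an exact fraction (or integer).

21/11

E[2x-3] = (9/22)·(-3) + (3/22)·(-1) + (1/22)·5 + (4/11)·7 + (1/22)·11
     = 21/11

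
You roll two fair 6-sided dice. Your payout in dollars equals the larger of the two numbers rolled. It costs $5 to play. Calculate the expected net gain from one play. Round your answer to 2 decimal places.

-$0.53

Distribution of the larger of the two numbers rolled: 1 w.p. 1/36, 2 w.p. 1/12, 3 w.p. 5/36, 4 w.p. 7/36, 5 w.p. 1/4, 6 w.p. 11/36
E[payout] = (1/36)·1 + (1/12)·2 + (5/36)·3 + (7/36)·4 + (1/4)·5 + (11/36)·6 = 161/36
Expected profit = 161/36 − 5 = -19/36 ≈ -$0.53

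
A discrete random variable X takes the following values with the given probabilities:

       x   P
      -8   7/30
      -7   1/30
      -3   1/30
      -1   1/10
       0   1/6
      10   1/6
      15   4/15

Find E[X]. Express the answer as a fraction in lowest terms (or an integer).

E[X] = (7/30)·(-8) + (1/30)·(-7) + (1/30)·(-3) + (1/10)·(-1) + (1/6)·0 + (1/6)·10 + (4/15)·15
     = 101/30

101/30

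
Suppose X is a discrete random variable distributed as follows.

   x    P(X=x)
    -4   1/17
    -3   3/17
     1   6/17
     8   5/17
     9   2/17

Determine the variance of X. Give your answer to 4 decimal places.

22.2353

E[X] = (1/17)·(-4) + (3/17)·(-3) + (6/17)·1 + (5/17)·8 + (2/17)·9 = 3
E[X²] = (1/17)·16 + (3/17)·9 + (6/17)·1 + (5/17)·64 + (2/17)·81 = 531/17
Var(X) = 531/17 − (3)² = 378/17 ≈ 22.2353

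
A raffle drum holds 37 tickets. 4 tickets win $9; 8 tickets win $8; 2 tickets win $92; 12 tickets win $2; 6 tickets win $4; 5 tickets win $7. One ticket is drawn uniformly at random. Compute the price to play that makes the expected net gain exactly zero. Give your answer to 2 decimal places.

E[payout] = (4/37)·9 + (8/37)·8 + (2/37)·92 + (12/37)·2 + (6/37)·4 + (5/37)·7 = 367/37
Fair fee = E[payout] = 367/37 ≈ $9.92

$9.92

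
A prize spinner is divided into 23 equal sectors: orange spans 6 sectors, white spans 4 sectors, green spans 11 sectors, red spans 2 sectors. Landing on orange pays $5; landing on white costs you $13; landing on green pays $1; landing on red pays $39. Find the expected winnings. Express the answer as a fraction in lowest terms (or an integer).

67/23 dollars

E[payout] = (6/23)·5 + (4/23)·(-13) + (11/23)·1 + (2/23)·39 = 67/23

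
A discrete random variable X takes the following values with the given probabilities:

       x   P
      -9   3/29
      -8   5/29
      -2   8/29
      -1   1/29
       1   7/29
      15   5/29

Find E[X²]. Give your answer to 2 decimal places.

E[X²] = (3/29)·81 + (5/29)·64 + (8/29)·4 + (1/29)·1 + (7/29)·1 + (5/29)·225
     = 1728/29 ≈ 59.59

59.59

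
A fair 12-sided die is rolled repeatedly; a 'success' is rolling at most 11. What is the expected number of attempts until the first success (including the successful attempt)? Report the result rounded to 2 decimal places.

For a geometric distribution, E[trials] = 1/p = 1/(11/12) = 12/11.
≈ 1.09

1.09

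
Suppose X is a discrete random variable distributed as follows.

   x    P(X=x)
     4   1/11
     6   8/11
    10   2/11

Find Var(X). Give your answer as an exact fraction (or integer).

360/121

E[X] = (1/11)·4 + (8/11)·6 + (2/11)·10 = 72/11
E[X²] = (1/11)·16 + (8/11)·36 + (2/11)·100 = 504/11
Var(X) = 504/11 − (72/11)² = 360/121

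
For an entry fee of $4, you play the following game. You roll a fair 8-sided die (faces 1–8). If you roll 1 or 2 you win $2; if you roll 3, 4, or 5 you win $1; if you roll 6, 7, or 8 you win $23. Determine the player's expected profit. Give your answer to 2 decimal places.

E[payout] = (3/8)·1 + (1/4)·2 + (3/8)·23 = 19/2
Expected profit = 19/2 − 4 = 11/2 ≈ $5.50

$5.50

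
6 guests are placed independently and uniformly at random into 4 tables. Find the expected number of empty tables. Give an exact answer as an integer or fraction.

729/1024

Let Xⱼ=1 if table j is empty. P(Xⱼ=1) = ((4-1)/4)^6 = 729/4096.
By linearity, E[#empty] = 4·729/4096 = 729/1024.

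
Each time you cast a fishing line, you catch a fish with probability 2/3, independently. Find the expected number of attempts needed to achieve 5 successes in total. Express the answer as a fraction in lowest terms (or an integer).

By linearity (sum of 5 independent geometric waits), E[trials] = 5/p = 5/(2/3) = 15/2.

15/2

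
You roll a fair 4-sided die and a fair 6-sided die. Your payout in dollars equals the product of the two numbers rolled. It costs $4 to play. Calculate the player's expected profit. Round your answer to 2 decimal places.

Distribution of the product of the two numbers rolled: 1 w.p. 1/24, 2 w.p. 1/12, 3 w.p. 1/12, 4 w.p. 1/8, 5 w.p. 1/24, 6 w.p. 1/8, …
E[payout] = (1/24)·1 + (1/12)·2 + (1/12)·3 + (1/8)·4 + (1/24)·5 + (1/8)·6 + (1/12)·8 + (1/24)·9 + (1/24)·10 + (1/8)·12 + (1/24)·15 + (1/24)·16 + (1/24)·18 + (1/24)·20 + (1/24)·24 = 35/4
Expected profit = 35/4 − 4 = 19/4 ≈ $4.75

$4.75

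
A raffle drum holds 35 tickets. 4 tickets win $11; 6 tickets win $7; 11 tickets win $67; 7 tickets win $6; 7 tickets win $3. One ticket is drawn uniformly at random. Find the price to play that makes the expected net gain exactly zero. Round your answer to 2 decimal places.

E[payout] = (4/35)·11 + (6/35)·7 + (11/35)·67 + (7/35)·6 + (7/35)·3 = 886/35
Fair fee = E[payout] = 886/35 ≈ $25.31

$25.31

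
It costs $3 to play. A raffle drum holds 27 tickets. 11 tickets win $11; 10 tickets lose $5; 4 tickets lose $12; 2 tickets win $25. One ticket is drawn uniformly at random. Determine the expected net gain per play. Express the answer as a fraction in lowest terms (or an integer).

-8/27 dollars

E[payout] = (11/27)·11 + (10/27)·(-5) + (4/27)·(-12) + (2/27)·25 = 73/27
Expected profit = 73/27 − 3 = -8/27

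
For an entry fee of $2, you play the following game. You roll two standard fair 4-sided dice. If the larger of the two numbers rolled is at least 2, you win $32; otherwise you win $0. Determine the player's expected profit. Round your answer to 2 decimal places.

$28.00

E[payout] = (1/16)·0 + (15/16)·32 = 30
Expected profit = 30 − 2 = 28 ≈ $28.00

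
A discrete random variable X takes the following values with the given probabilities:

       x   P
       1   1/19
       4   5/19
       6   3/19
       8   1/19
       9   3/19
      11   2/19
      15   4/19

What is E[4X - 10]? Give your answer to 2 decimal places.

22.84

E[4x-10] = (1/19)·(-6) + (5/19)·6 + (3/19)·14 + (1/19)·22 + (3/19)·26 + (2/19)·34 + (4/19)·50
     = 434/19 ≈ 22.84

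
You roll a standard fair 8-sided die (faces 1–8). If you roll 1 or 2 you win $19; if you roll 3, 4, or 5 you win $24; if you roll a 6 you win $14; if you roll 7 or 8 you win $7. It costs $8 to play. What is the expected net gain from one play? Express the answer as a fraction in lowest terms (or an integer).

37/4 dollars

E[payout] = (1/4)·7 + (1/8)·14 + (1/4)·19 + (3/8)·24 = 69/4
Expected profit = 69/4 − 8 = 37/4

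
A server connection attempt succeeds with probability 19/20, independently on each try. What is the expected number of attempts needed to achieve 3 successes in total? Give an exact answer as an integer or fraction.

60/19

By linearity (sum of 3 independent geometric waits), E[trials] = 3/p = 3/(19/20) = 60/19.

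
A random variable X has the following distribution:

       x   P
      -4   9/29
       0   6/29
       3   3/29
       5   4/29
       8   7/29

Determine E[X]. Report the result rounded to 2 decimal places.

E[X] = (9/29)·(-4) + (6/29)·0 + (3/29)·3 + (4/29)·5 + (7/29)·8
     = 49/29 ≈ 1.69

1.69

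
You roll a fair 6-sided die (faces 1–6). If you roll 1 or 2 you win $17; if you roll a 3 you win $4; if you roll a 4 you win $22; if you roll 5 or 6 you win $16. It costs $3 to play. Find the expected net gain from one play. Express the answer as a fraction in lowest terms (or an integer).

E[payout] = (1/6)·4 + (1/3)·16 + (1/3)·17 + (1/6)·22 = 46/3
Expected profit = 46/3 − 3 = 37/3

37/3 dollars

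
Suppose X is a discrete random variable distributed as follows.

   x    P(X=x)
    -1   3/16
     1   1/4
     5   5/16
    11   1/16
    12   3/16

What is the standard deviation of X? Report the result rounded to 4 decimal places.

E[X] = 73/16, E[X²] = 685/16
Var(X) = E[X²] − (E[X])² = 685/16 − 5329/256 = 5631/256
SD(X) = √(5631/256) ≈ 4.6900

4.6900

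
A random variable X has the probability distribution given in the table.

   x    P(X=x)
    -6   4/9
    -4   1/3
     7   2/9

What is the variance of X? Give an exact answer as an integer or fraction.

E[X] = (4/9)·(-6) + (1/3)·(-4) + (2/9)·7 = -22/9
E[X²] = (4/9)·36 + (1/3)·16 + (2/9)·49 = 290/9
Var(X) = 290/9 − (-22/9)² = 2126/81

2126/81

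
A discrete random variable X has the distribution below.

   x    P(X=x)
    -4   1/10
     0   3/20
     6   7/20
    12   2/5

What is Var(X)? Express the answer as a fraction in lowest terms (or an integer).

591/20

E[X] = (1/10)·(-4) + (3/20)·0 + (7/20)·6 + (2/5)·12 = 13/2
E[X²] = (1/10)·16 + (3/20)·0 + (7/20)·36 + (2/5)·144 = 359/5
Var(X) = 359/5 − (13/2)² = 591/20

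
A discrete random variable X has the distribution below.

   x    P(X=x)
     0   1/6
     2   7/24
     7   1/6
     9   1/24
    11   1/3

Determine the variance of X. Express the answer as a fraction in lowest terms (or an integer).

E[X] = (1/6)·0 + (7/24)·2 + (1/6)·7 + (1/24)·9 + (1/3)·11 = 139/24
E[X²] = (1/6)·0 + (7/24)·4 + (1/6)·49 + (1/24)·81 + (1/3)·121 = 1273/24
Var(X) = 1273/24 − (139/24)² = 11231/576

11231/576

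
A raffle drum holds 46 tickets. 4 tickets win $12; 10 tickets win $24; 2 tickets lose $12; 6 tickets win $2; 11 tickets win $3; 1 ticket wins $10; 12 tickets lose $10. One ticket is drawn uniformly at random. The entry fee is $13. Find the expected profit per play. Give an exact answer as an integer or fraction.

E[payout] = (4/46)·12 + (10/46)·24 + (2/46)·(-12) + (6/46)·2 + (11/46)·3 + (1/46)·10 + (12/46)·(-10) = 199/46
Expected profit = 199/46 − 13 = -399/46

-399/46 dollars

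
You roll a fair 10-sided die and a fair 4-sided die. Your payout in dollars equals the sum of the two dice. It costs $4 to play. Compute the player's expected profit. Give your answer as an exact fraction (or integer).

$4

Distribution of the sum of the two dice: 2 w.p. 1/40, 3 w.p. 1/20, 4 w.p. 3/40, 5 w.p. 1/10, 6 w.p. 1/10, 7 w.p. 1/10, …
E[payout] = (1/40)·2 + (1/20)·3 + (3/40)·4 + (1/10)·5 + (1/10)·6 + (1/10)·7 + (1/10)·8 + (1/10)·9 + (1/10)·10 + (1/10)·11 + (3/40)·12 + (1/20)·13 + (1/40)·14 = 8
Expected profit = 8 − 4 = 4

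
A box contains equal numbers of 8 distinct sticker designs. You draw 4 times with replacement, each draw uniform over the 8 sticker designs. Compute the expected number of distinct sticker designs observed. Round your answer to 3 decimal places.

3.311

Let Xⱼ=1 if type j appears at least once. P(Xⱼ=1) = 1 − ((8−1)/8)^4 = 1695/4096.
E[#distinct] = 8·1695/4096 = 1695/512.
≈ 3.311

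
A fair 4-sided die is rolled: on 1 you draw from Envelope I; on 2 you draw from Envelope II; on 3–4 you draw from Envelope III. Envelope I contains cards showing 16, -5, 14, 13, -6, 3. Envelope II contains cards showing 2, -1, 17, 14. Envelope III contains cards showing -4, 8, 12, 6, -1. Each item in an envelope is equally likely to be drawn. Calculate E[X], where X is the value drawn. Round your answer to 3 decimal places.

E[X | Envelope I] = (16 − 5 + 14 + 13 − 6 + 3)/6 = 35/6
E[X | Envelope II] = (2 − 1 + 17 + 14)/4 = 8
E[X | Envelope III] = (-4 + 8 + 12 + 6 − 1)/5 = 21/5
E[X] = (1/4)·35/6 + (1/4)·8 + (1/2)·21/5 = 667/120 ≈ 5.558

5.558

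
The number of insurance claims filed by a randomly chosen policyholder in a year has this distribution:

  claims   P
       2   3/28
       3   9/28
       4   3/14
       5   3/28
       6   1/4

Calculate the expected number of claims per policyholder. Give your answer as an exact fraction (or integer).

E[X] = (3/28)·2 + (9/28)·3 + (3/14)·4 + (3/28)·5 + (1/4)·6
     = 57/14

57/14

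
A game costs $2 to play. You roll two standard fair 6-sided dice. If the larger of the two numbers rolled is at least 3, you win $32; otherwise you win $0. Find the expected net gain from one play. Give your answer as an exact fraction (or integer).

E[payout] = (1/9)·0 + (8/9)·32 = 256/9
Expected profit = 256/9 − 2 = 238/9

238/9 dollars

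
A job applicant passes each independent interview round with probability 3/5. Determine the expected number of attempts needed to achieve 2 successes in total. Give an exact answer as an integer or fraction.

10/3

By linearity (sum of 2 independent geometric waits), E[trials] = 2/p = 2/(3/5) = 10/3.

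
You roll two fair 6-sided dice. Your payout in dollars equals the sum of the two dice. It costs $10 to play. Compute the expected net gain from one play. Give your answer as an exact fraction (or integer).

-$3

Distribution of the sum of the two dice: 2 w.p. 1/36, 3 w.p. 1/18, 4 w.p. 1/12, 5 w.p. 1/9, 6 w.p. 5/36, 7 w.p. 1/6, …
E[payout] = (1/36)·2 + (1/18)·3 + (1/12)·4 + (1/9)·5 + (5/36)·6 + (1/6)·7 + (5/36)·8 + (1/9)·9 + (1/12)·10 + (1/18)·11 + (1/36)·12 = 7
Expected profit = 7 − 10 = -3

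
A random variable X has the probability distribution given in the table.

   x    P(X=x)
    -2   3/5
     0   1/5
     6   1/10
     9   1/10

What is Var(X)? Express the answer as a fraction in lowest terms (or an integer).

E[X] = (3/5)·(-2) + (1/5)·0 + (1/10)·6 + (1/10)·9 = 3/10
E[X²] = (3/5)·4 + (1/5)·0 + (1/10)·36 + (1/10)·81 = 141/10
Var(X) = 141/10 − (3/10)² = 1401/100

1401/100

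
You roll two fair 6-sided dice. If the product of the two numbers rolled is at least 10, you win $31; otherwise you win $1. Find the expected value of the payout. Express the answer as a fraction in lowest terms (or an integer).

E[payout] = (17/36)·1 + (19/36)·31 = 101/6

101/6 dollars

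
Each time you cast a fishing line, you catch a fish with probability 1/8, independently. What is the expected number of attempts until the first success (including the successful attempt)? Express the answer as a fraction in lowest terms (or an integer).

8

For a geometric distribution, E[trials] = 1/p = 1/(1/8) = 8.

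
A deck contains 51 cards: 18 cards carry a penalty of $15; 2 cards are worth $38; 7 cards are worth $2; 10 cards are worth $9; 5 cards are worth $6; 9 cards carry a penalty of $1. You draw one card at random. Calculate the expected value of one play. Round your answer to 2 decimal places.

E[payout] = (18/51)·(-15) + (2/51)·38 + (7/51)·2 + (10/51)·9 + (5/51)·6 + (9/51)·(-1) = -23/17
≈ -$1.35

-$1.35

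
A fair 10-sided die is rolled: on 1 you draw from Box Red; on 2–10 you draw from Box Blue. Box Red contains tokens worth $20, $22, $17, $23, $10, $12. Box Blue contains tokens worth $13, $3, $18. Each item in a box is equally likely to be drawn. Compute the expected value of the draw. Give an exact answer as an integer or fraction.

179/15 dollars

E[X | Box Red] = (20 + 22 + 17 + 23 + 10 + 12)/6 = 52/3
E[X | Box Blue] = (13 + 3 + 18)/3 = 34/3
E[X] = (1/10)·52/3 + (9/10)·34/3 = 179/15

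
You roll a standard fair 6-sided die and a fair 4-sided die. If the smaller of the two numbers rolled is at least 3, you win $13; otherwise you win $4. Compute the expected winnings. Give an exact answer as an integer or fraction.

$7

E[payout] = (2/3)·4 + (1/3)·13 = 7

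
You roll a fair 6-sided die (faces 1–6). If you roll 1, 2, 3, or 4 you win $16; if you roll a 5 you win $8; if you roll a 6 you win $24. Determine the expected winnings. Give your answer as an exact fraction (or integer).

$16

E[payout] = (1/6)·8 + (2/3)·16 + (1/6)·24 = 16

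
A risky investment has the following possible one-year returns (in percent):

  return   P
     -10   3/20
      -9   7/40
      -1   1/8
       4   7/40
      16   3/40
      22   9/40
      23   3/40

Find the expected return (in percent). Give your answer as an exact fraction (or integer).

43/8

E[X] = (3/20)·(-10) + (7/40)·(-9) + (1/8)·(-1) + (7/40)·4 + (3/40)·16 + (9/40)·22 + (3/40)·23
     = 43/8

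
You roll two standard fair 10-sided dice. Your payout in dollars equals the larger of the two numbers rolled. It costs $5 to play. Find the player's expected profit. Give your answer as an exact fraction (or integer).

43/20 dollars

Distribution of the larger of the two numbers rolled: 1 w.p. 1/100, 2 w.p. 3/100, 3 w.p. 1/20, 4 w.p. 7/100, 5 w.p. 9/100, 6 w.p. 11/100, …
E[payout] = (1/100)·1 + (3/100)·2 + (1/20)·3 + (7/100)·4 + (9/100)·5 + (11/100)·6 + (13/100)·7 + (3/20)·8 + (17/100)·9 + (19/100)·10 = 143/20
Expected profit = 143/20 − 5 = 43/20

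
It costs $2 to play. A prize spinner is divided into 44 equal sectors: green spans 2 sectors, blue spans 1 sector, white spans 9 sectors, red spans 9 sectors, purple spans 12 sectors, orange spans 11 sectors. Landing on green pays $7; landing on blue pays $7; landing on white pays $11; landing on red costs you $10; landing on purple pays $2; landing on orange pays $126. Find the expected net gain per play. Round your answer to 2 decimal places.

$30.73

E[payout] = (2/44)·7 + (1/44)·7 + (9/44)·11 + (9/44)·(-10) + (12/44)·2 + (11/44)·126 = 360/11
Expected profit = 360/11 − 2 = 338/11 ≈ $30.73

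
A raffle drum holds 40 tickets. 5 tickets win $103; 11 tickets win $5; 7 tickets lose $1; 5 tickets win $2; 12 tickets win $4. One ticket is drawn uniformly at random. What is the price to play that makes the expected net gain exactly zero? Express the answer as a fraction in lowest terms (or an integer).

621/40 dollars

E[payout] = (5/40)·103 + (11/40)·5 + (7/40)·(-1) + (5/40)·2 + (12/40)·4 = 621/40
Fair fee = E[payout] = 621/40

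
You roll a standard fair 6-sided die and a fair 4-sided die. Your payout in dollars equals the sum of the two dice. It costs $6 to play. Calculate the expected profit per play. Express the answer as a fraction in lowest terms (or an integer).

Distribution of the sum of the two dice: 2 w.p. 1/24, 3 w.p. 1/12, 4 w.p. 1/8, 5 w.p. 1/6, 6 w.p. 1/6, 7 w.p. 1/6, …
E[payout] = (1/24)·2 + (1/12)·3 + (1/8)·4 + (1/6)·5 + (1/6)·6 + (1/6)·7 + (1/8)·8 + (1/12)·9 + (1/24)·10 = 6
Expected profit = 6 − 6 = 0

$0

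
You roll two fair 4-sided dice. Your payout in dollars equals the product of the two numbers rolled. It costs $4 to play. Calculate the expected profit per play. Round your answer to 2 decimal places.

Distribution of the product of the two numbers rolled: 1 w.p. 1/16, 2 w.p. 1/8, 3 w.p. 1/8, 4 w.p. 3/16, 6 w.p. 1/8, 8 w.p. 1/8, …
E[payout] = (1/16)·1 + (1/8)·2 + (1/8)·3 + (3/16)·4 + (1/8)·6 + (1/8)·8 + (1/16)·9 + (1/8)·12 + (1/16)·16 = 25/4
Expected profit = 25/4 − 4 = 9/4 ≈ $2.25

$2.25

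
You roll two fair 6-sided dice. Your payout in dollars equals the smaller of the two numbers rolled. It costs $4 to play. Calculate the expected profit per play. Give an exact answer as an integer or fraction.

Distribution of the smaller of the two numbers rolled: 1 w.p. 11/36, 2 w.p. 1/4, 3 w.p. 7/36, 4 w.p. 5/36, 5 w.p. 1/12, 6 w.p. 1/36
E[payout] = (11/36)·1 + (1/4)·2 + (7/36)·3 + (5/36)·4 + (1/12)·5 + (1/36)·6 = 91/36
Expected profit = 91/36 − 4 = -53/36

-53/36 dollars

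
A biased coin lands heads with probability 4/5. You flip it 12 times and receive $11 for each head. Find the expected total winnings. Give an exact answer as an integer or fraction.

E[#heads] = 12·4/5 = 48/5 (linearity over flips).
E[winnings] = 11·48/5 = 528/5.

528/5 dollars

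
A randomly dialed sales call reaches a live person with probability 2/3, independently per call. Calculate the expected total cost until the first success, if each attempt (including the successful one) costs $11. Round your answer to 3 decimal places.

E[#attempts] = 1/p = 3/2; E[cost] = 11·3/2 = 33/2.
≈ 16.500

$16.500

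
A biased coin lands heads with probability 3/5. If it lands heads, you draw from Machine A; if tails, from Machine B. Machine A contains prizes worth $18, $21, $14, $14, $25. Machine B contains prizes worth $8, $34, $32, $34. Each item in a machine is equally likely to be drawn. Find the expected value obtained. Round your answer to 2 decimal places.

E[X | Machine A] = (18 + 21 + 14 + 14 + 25)/5 = 92/5
E[X | Machine B] = (8 + 34 + 32 + 34)/4 = 27
E[X] = (3/5)·92/5 + (2/5)·27 = 546/25 ≈ 21.84

$21.84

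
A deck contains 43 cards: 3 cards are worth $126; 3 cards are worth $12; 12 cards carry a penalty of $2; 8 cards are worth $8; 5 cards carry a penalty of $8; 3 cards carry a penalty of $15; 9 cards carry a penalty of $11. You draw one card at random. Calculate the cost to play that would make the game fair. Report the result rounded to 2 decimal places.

E[payout] = (3/43)·126 + (3/43)·12 + (12/43)·(-2) + (8/43)·8 + (5/43)·(-8) + (3/43)·(-15) + (9/43)·(-11) = 270/43
Fair fee = E[payout] = 270/43 ≈ $6.28

$6.28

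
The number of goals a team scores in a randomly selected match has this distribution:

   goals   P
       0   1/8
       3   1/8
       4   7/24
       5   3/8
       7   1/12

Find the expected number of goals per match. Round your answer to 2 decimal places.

E[X] = (1/8)·0 + (1/8)·3 + (7/24)·4 + (3/8)·5 + (1/12)·7
     = 4 ≈ 4.00

4.00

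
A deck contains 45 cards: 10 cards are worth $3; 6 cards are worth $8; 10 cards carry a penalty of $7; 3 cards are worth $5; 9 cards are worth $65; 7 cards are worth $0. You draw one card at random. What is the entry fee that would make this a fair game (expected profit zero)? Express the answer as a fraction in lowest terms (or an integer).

E[payout] = (10/45)·3 + (6/45)·8 + (10/45)·(-7) + (3/45)·5 + (9/45)·65 + (7/45)·0 = 608/45
Fair fee = E[payout] = 608/45

608/45 dollars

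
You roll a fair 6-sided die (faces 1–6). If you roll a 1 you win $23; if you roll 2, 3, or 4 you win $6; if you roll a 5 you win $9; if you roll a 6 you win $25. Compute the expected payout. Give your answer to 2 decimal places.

$12.50

E[payout] = (1/2)·6 + (1/6)·9 + (1/6)·23 + (1/6)·25 = 25/2
≈ $12.50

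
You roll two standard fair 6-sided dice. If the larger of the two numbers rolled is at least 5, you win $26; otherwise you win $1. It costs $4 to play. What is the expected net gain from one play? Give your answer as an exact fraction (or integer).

98/9 dollars

E[payout] = (4/9)·1 + (5/9)·26 = 134/9
Expected profit = 134/9 − 4 = 98/9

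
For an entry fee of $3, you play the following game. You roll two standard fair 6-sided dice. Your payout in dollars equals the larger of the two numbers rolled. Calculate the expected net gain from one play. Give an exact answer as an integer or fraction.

53/36 dollars

Distribution of the larger of the two numbers rolled: 1 w.p. 1/36, 2 w.p. 1/12, 3 w.p. 5/36, 4 w.p. 7/36, 5 w.p. 1/4, 6 w.p. 11/36
E[payout] = (1/36)·1 + (1/12)·2 + (5/36)·3 + (7/36)·4 + (1/4)·5 + (11/36)·6 = 161/36
Expected profit = 161/36 − 3 = 53/36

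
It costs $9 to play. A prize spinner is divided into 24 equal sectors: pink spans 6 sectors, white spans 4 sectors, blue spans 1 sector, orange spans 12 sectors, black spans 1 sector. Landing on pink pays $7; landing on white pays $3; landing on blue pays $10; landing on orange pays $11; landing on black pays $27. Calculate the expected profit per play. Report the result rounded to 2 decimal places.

$0.29

E[payout] = (6/24)·7 + (4/24)·3 + (1/24)·10 + (12/24)·11 + (1/24)·27 = 223/24
Expected profit = 223/24 − 9 = 7/24 ≈ $0.29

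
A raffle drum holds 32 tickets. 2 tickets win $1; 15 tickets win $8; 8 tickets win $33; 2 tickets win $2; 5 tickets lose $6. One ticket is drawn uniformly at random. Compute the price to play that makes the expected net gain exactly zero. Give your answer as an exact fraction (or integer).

45/4 dollars

E[payout] = (2/32)·1 + (15/32)·8 + (8/32)·33 + (2/32)·2 + (5/32)·(-6) = 45/4
Fair fee = E[payout] = 45/4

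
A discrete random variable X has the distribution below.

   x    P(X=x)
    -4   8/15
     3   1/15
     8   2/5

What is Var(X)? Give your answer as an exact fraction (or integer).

E[X] = (8/15)·(-4) + (1/15)·3 + (2/5)·8 = 19/15
E[X²] = (8/15)·16 + (1/15)·9 + (2/5)·64 = 521/15
Var(X) = 521/15 − (19/15)² = 7454/225

7454/225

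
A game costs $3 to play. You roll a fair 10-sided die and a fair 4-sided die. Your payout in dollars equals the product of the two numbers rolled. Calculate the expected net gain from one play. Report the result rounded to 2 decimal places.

$10.75

Distribution of the product of the two numbers rolled: 1 w.p. 1/40, 2 w.p. 1/20, 3 w.p. 1/20, 4 w.p. 3/40, 5 w.p. 1/40, 6 w.p. 3/40, …
E[payout] = (1/40)·1 + (1/20)·2 + (1/20)·3 + (3/40)·4 + (1/40)·5 + (3/40)·6 + (1/40)·7 + (3/40)·8 + (1/20)·9 + (1/20)·10 + (3/40)·12 + (1/40)·14 + (1/40)·15 + (1/20)·16 + (1/20)·18 + (1/20)·20 + (1/40)·21 + (1/20)·24 + (1/40)·27 + (1/40)·28 + (1/40)·30 + (1/40)·32 + (1/40)·36 + (1/40)·40 = 55/4
Expected profit = 55/4 − 3 = 43/4 ≈ $10.75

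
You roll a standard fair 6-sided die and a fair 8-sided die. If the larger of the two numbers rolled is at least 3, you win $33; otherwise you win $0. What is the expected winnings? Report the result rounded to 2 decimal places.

$30.25

E[payout] = (1/12)·0 + (11/12)·33 = 121/4
≈ $30.25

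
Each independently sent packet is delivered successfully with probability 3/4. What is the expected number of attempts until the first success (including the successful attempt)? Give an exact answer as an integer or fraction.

4/3

For a geometric distribution, E[trials] = 1/p = 1/(3/4) = 4/3.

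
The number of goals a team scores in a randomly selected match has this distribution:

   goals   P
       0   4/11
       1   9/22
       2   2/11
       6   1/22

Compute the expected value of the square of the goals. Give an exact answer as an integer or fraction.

61/22

E[X²] = (4/11)·0 + (9/22)·1 + (2/11)·4 + (1/22)·36
     = 61/22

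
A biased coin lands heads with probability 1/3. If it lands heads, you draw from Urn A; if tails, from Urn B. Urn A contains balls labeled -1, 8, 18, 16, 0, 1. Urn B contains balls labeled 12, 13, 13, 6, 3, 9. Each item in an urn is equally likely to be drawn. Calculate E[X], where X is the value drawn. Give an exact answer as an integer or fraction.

77/9

E[X | Urn A] = (-1 + 8 + 18 + 16 + 0 + 1)/6 = 7
E[X | Urn B] = (12 + 13 + 13 + 6 + 3 + 9)/6 = 28/3
E[X] = (1/3)·7 + (2/3)·28/3 = 77/9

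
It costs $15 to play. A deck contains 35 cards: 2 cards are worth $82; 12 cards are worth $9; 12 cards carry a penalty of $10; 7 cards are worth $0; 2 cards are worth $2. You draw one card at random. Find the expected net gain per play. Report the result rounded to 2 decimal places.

-$10.54

E[payout] = (2/35)·82 + (12/35)·9 + (12/35)·(-10) + (7/35)·0 + (2/35)·2 = 156/35
Expected profit = 156/35 − 15 = -369/35 ≈ -$10.54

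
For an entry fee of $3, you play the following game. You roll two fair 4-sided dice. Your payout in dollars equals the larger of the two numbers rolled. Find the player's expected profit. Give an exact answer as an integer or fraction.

Distribution of the larger of the two numbers rolled: 1 w.p. 1/16, 2 w.p. 3/16, 3 w.p. 5/16, 4 w.p. 7/16
E[payout] = (1/16)·1 + (3/16)·2 + (5/16)·3 + (7/16)·4 = 25/8
Expected profit = 25/8 − 3 = 1/8

1/8 dollars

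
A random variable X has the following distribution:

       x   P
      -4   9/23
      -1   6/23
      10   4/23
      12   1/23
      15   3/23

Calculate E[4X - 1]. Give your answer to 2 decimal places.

E[4x-1] = (9/23)·(-17) + (6/23)·(-5) + (4/23)·39 + (1/23)·47 + (3/23)·59
     = 197/23 ≈ 8.57

8.57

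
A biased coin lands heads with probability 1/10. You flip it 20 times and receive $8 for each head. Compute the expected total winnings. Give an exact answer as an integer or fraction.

E[#heads] = 20·1/10 = 2 (linearity over flips).
E[winnings] = 8·2 = 16.

$16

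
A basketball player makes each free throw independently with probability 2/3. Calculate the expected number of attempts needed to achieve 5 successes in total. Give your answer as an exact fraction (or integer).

By linearity (sum of 5 independent geometric waits), E[trials] = 5/p = 5/(2/3) = 15/2.

15/2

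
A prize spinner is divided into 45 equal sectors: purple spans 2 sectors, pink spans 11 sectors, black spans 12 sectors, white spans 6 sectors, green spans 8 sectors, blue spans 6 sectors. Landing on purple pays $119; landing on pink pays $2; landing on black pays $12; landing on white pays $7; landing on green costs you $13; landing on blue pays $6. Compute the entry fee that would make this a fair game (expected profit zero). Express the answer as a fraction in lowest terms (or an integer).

42/5 dollars

E[payout] = (2/45)·119 + (11/45)·2 + (12/45)·12 + (6/45)·7 + (8/45)·(-13) + (6/45)·6 = 42/5
Fair fee = E[payout] = 42/5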